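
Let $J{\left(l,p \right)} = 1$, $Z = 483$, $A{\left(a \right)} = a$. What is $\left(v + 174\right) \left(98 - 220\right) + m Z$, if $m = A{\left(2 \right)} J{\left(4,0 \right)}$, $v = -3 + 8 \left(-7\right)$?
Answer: $-13064$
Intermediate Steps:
$v = -59$ ($v = -3 - 56 = -59$)
$m = 2$ ($m = 2 \cdot 1 = 2$)
$\left(v + 174\right) \left(98 - 220\right) + m Z = \left(-59 + 174\right) \left(98 - 220\right) + 2 \cdot 483 = 115 \left(-122\right) + 966 = -14030 + 966 = -13064$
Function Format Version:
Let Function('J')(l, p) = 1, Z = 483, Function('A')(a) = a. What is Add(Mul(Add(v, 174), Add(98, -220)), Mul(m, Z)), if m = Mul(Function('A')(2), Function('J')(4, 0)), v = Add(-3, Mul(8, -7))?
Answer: -13064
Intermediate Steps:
v = -59 (v = Add(-3, -56) = -59)
m = 2 (m = Mul(2, 1) = 2)
Add(Mul(Add(v, 174), Add(98, -220)), Mul(m, Z)) = Add(Mul(Add(-59, 174), Add(98, -220)), Mul(2, 483)) = Add(Mul(115, -122), 966) = Add(-14030, 966) = -13064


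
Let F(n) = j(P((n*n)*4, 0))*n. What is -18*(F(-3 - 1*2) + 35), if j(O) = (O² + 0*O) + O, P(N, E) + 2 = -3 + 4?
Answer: -630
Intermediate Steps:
P(N, E) = -1 (P(N, E) = -2 + (-3 + 4) = -2 + 1 = -1)
j(O) = O + O² (j(O) = (O² + 0) + O = O² + O = O + O²)
F(n) = 0 (F(n) = (-(1 - 1))*n = (-1*0)*n = 0*n = 0)
-18*(F(-3 - 1*2) + 35) = -18*(0 + 35) = -18*35 = -630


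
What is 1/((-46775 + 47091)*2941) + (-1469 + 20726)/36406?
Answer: 8948322449/16917067268 ≈ 0.52895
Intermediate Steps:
1/((-46775 + 47091)*2941) + (-1469 + 20726)/36406 = (1/2941)/316 + 19257*(1/36406) = (1/316)*(1/2941) + 19257/36406 = 1/929356 + 19257/36406 = 8948322449/16917067268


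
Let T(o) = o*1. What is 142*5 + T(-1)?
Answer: 709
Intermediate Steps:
T(o) = o
142*5 + T(-1) = 142*5 - 1 = 710 - 1 = 709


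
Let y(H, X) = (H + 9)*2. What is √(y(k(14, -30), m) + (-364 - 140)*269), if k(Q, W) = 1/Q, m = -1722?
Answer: I*√6642335/7 ≈ 368.18*I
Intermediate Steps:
y(H, X) = 18 + 2*H (y(H, X) = (9 + H)*2 = 18 + 2*H)
√(y(k(14, -30), m) + (-364 - 140)*269) = √((18 + 2/14) + (-364 - 140)*269) = √((18 + 2*(1/14)) - 504*269) = √((18 + ⅐) - 135576) = √(127/7 - 135576) = √(-948905/7) = I*√6642335/7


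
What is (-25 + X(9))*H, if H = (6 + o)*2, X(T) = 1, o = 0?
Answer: -288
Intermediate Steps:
H = 12 (H = (6 + 0)*2 = 6*2 = 12)
(-25 + X(9))*H = (-25 + 1)*12 = -24*12 = -288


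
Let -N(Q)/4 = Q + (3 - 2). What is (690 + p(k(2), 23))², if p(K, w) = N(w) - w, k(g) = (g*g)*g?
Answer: 326041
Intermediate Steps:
N(Q) = -4 - 4*Q (N(Q) = -4*(Q + (3 - 2)) = -4*(Q + 1) = -4*(1 + Q) = -4 - 4*Q)
k(g) = g³ (k(g) = g²*g = g³)
p(K, w) = -4 - 5*w (p(K, w) = (-4 - 4*w) - w = -4 - 5*w)
(690 + p(k(2), 23))² = (690 + (-4 - 5*23))² = (690 + (-4 - 115))² = (690 - 119)² = 571² = 326041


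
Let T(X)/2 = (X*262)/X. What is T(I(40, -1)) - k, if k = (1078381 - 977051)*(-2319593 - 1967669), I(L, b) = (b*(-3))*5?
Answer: 434428258984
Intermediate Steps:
I(L, b) = -15*b (I(L, b) = -3*b*5 = -15*b)
T(X) = 524 (T(X) = 2*((X*262)/X) = 2*((262*X)/X) = 2*262 = 524)
k = -434428258460 (k = 101330*(-4287262) = -434428258460)
T(I(40, -1)) - k = 524 - 1*(-434428258460) = 524 + 434428258460 = 434428258984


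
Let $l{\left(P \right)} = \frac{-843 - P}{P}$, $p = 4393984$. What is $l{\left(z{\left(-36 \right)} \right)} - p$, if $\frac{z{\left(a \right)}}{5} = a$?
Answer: $- \frac{263638819}{60} \approx -4.394 \cdot 10^{6}$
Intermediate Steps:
$z{\left(a \right)} = 5 a$
$l{\left(P \right)} = \frac{-843 - P}{P}$
$l{\left(z{\left(-36 \right)} \right)} - p = \frac{-843 - 5 \left(-36\right)}{5 \left(-36\right)} - 4393984 = \frac{-843 - -180}{-180} - 4393984 = - \frac{-843 + 180}{180} - 4393984 = \left(- \frac{1}{180}\right) \left(-663\right) - 4393984 = \frac{221}{60} - 4393984 = - \frac{263638819}{60}$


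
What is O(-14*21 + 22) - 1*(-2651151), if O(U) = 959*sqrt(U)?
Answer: 2651151 + 3836*I*sqrt(17) ≈ 2.6512e+6 + 15816.0*I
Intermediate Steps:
O(-14*21 + 22) - 1*(-2651151) = 959*sqrt(-14*21 + 22) - 1*(-2651151) = 959*sqrt(-294 + 22) + 2651151 = 959*sqrt(-272) + 2651151 = 959*(4*I*sqrt(17)) + 2651151 = 3836*I*sqrt(17) + 2651151 = 2651151 + 3836*I*sqrt(17)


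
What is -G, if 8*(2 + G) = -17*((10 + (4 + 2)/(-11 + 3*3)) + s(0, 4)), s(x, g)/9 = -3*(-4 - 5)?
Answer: 2133/4 ≈ 533.25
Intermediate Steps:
s(x, g) = 243 (s(x, g) = 9*(-3*(-4 - 5)) = 9*(-3*(-9)) = 9*27 = 243)
G = -2133/4 (G = -2 + (-17*((10 + (4 + 2)/(-11 + 3*3)) + 243))/8 = -2 + (-17*((10 + 6/(-11 + 9)) + 243))/8 = -2 + (-17*((10 + 6/(-2)) + 243))/8 = -2 + (-17*((10 + 6*(-1/2)) + 243))/8 = -2 + (-17*((10 - 3) + 243))/8 = -2 + (-17*(7 + 243))/8 = -2 + (-17*250)/8 = -2 + (1/8)*(-4250) = -2 - 2125/4 = -2133/4 ≈ -533.25)
-G = -1*(-2133/4) = 2133/4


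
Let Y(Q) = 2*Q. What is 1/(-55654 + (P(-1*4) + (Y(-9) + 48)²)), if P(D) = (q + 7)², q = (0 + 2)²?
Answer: -1/54633 ≈ -1.8304e-5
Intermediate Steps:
q = 4 (q = 2² = 4)
P(D) = 121 (P(D) = (4 + 7)² = 11² = 121)
1/(-55654 + (P(-1*4) + (Y(-9) + 48)²)) = 1/(-55654 + (121 + (2*(-9) + 48)²)) = 1/(-55654 + (121 + (-18 + 48)²)) = 1/(-55654 + (121 + 30²)) = 1/(-55654 + (121 + 900)) = 1/(-55654 + 1021) = 1/(-54633) = -1/54633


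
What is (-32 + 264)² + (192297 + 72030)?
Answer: 318151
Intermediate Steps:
(-32 + 264)² + (192297 + 72030) = 232² + 264327 = 53824 + 264327 = 318151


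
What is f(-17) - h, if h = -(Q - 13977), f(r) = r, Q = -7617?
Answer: -21611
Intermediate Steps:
h = 21594 (h = -(-7617 - 13977) = -1*(-21594) = 21594)
f(-17) - h = -17 - 1*21594 = -17 - 21594 = -21611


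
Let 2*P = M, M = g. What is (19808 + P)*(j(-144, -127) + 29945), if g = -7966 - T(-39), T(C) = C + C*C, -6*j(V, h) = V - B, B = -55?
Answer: 451914126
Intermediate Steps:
j(V, h) = -55/6 - V/6 (j(V, h) = -(V - 1*(-55))/6 = -(V + 55)/6 = -(55 + V)/6 = -55/6 - V/6)
T(C) = C + C²
g = -9448 (g = -7966 - (-39)*(1 - 39) = -7966 - (-39)*(-38) = -7966 - 1*1482 = -7966 - 1482 = -9448)
M = -9448
P = -4724 (P = (½)*(-9448) = -4724)
(19808 + P)*(j(-144, -127) + 29945) = (19808 - 4724)*((-55/6 - ⅙*(-144)) + 29945) = 15084*((-55/6 + 24) + 29945) = 15084*(89/6 + 29945) = 15084*(179759/6) = 451914126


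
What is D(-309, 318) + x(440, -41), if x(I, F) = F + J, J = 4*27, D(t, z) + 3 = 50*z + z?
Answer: 16282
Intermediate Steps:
D(t, z) = -3 + 51*z (D(t, z) = -3 + (50*z + z) = -3 + 51*z)
J = 108
x(I, F) = 108 + F (x(I, F) = F + 108 = 108 + F)
D(-309, 318) + x(440, -41) = (-3 + 51*318) + (108 - 41) = (-3 + 16218) + 67 = 16215 + 67 = 16282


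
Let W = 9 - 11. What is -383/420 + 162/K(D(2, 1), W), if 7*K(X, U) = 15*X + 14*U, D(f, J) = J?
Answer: -481259/5460 ≈ -88.143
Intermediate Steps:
W = -2
K(X, U) = 2*U + 15*X/7 (K(X, U) = (15*X + 14*U)/7 = (14*U + 15*X)/7 = 2*U + 15*X/7)
-383/420 + 162/K(D(2, 1), W) = -383/420 + 162/(2*(-2) + (15/7)*1) = -383*1/420 + 162/(-4 + 15/7) = -383/420 + 162/(-13/7) = -383/420 + 162*(-7/13) = -383/420 - 1134/13 = -481259/5460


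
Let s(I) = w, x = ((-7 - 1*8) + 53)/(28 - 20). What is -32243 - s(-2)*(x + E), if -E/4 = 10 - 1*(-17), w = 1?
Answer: -128559/4 ≈ -32140.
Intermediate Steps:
x = 19/4 (x = ((-7 - 8) + 53)/8 = (-15 + 53)*(1/8) = 38*(1/8) = 19/4 ≈ 4.7500)
s(I) = 1
E = -108 (E = -4*(10 - 1*(-17)) = -4*(10 + 17) = -4*27 = -108)
-32243 - s(-2)*(x + E) = -32243 - (19/4 - 108) = -32243 - (-413)/4 = -32243 - 1*(-413/4) = -32243 + 413/4 = -128559/4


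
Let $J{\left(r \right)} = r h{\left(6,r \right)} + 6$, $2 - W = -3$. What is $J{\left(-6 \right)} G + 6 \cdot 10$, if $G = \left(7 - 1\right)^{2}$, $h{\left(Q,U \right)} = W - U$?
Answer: $-2100$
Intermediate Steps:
$W = 5$ ($W = 2 - -3 = 2 + 3 = 5$)
$h{\left(Q,U \right)} = 5 - U$
$G = 36$ ($G = 6^{2} = 36$)
$J{\left(r \right)} = 6 + r \left(5 - r\right)$ ($J{\left(r \right)} = r \left(5 - r\right) + 6 = 6 + r \left(5 - r\right)$)
$J{\left(-6 \right)} G + 6 \cdot 10 = \left(6 - - 6 \left(-5 - 6\right)\right) 36 + 6 \cdot 10 = \left(6 - \left(-6\right) \left(-11\right)\right) 36 + 60 = \left(6 - 66\right) 36 + 60 = \left(-60\right) 36 + 60 = -2160 + 60 = -2100$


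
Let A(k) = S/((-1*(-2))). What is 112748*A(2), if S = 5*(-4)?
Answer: -1127480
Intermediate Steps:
S = -20
A(k) = -10 (A(k) = -20/((-1*(-2))) = -20/2 = -20*½ = -10)
112748*A(2) = 112748*(-10) = -1127480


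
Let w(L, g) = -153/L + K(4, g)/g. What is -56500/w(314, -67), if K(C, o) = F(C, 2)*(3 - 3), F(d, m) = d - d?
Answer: 17741000/153 ≈ 1.1595e+5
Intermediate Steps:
F(d, m) = 0
K(C, o) = 0 (K(C, o) = 0*(3 - 3) = 0*0 = 0)
w(L, g) = -153/L (w(L, g) = -153/L + 0/g = -153/L + 0 = -153/L)
-56500/w(314, -67) = -56500/((-153/314)) = -56500/((-153*1/314)) = -56500/(-153/314) = -56500*(-314/153) = 17741000/153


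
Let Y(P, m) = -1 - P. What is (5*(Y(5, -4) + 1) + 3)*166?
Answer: -3652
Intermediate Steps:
(5*(Y(5, -4) + 1) + 3)*166 = (5*((-1 - 1*5) + 1) + 3)*166 = (5*((-1 - 5) + 1) + 3)*166 = (5*(-6 + 1) + 3)*166 = (5*(-5) + 3)*166 = (-25 + 3)*166 = -22*166 = -3652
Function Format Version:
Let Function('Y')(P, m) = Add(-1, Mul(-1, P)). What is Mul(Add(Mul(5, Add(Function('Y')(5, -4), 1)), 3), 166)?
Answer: -3652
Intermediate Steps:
Mul(Add(Mul(5, Add(Function('Y')(5, -4), 1)), 3), 166) = Mul(Add(Mul(5, Add(Add(-1, Mul(-1, 5)), 1)), 3), 166) = Mul(Add(Mul(5, Add(Add(-1, -5), 1)), 3), 166) = Mul(Add(Mul(5, Add(-6, 1)), 3), 166) = Mul(Add(Mul(5, -5), 3), 166) = Mul(Add(-25, 3), 166) = Mul(-22, 166) = -3652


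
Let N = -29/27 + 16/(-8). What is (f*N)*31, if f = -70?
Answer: 180110/27 ≈ 6670.7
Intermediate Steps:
N = -83/27 (N = -29*1/27 + 16*(-⅛) = -29/27 - 2 = -83/27 ≈ -3.0741)
(f*N)*31 = -70*(-83/27)*31 = (5810/27)*31 = 180110/27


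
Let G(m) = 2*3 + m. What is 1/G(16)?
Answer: 1/22 ≈ 0.045455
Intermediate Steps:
G(m) = 6 + m
1/G(16) = 1/(6 + 16) = 1/22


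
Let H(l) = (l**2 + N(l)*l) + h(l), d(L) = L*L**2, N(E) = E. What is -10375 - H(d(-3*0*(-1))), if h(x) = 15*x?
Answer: -10375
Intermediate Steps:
d(L) = L**3
H(l) = 2*l**2 + 15*l (H(l) = (l**2 + l*l) + 15*l = (l**2 + l**2) + 15*l = 2*l**2 + 15*l)
-10375 - H(d(-3*0*(-1))) = -10375 - (-3*0*(-1))**3*(15 + 2*(-3*0*(-1))**3) = -10375 - (0*(-1))**3*(15 + 2*(0*(-1))**3) = -10375 - 0**3*(15 + 2*0**3) = -10375 - 0*(15 + 2*0) = -10375 - 0*(15 + 0) = -10375 - 0*15 = -10375 - 1*0 = -10375 + 0 = -10375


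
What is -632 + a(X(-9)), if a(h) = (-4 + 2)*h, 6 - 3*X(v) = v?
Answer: -642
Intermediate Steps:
X(v) = 2 - v/3
a(h) = -2*h
-632 + a(X(-9)) = -632 - 2*(2 - ⅓*(-9)) = -632 - 2*(2 + 3) = -632 - 2*5 = -632 - 10 = -642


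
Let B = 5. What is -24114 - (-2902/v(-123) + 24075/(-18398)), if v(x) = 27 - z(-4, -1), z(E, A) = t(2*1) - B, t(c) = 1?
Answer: -13698993211/570338 ≈ -24019.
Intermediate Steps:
z(E, A) = -4 (z(E, A) = 1 - 1*5 = 1 - 5 = -4)
v(x) = 31 (v(x) = 27 - 1*(-4) = 27 + 4 = 31)
-24114 - (-2902/v(-123) + 24075/(-18398)) = -24114 - (-2902/31 + 24075/(-18398)) = -24114 - (-2902*1/31 + 24075*(-1/18398)) = -24114 - (-2902/31 - 24075/18398) = -24114 - 1*(-54137321/570338) = -24114 + 54137321/570338 = -13698993211/570338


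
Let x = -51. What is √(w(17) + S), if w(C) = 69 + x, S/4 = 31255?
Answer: √125038 ≈ 353.61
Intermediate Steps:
S = 125020 (S = 4*31255 = 125020)
w(C) = 18 (w(C) = 69 - 51 = 18)
√(w(17) + S) = √(18 + 125020) = √125038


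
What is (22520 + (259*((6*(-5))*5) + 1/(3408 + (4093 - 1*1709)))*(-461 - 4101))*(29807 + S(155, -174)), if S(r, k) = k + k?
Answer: 15122306625306101/2896 ≈ 5.2218e+12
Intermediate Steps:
S(r, k) = 2*k
(22520 + (259*((6*(-5))*5) + 1/(3408 + (4093 - 1*1709)))*(-461 - 4101))*(29807 + S(155, -174)) = (22520 + (259*((6*(-5))*5) + 1/(3408 + (4093 - 1*1709)))*(-461 - 4101))*(29807 + 2*(-174)) = (22520 + (259*(-30*5) + 1/(3408 + (4093 - 1709)))*(-4562))*(29807 - 348) = (22520 + (259*(-150) + 1/(3408 + 2384))*(-4562))*29459 = (22520 + (-38850 + 1/5792)*(-4562))*29459 = (22520 - 225019199/5792*(-4562))*29459 = (22520 + 513268792919/2896)*29459 = (513334010839/2896)*29459 = 15122306625306101/2896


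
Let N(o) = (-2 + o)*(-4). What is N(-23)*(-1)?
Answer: -100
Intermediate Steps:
N(o) = 8 - 4*o
N(-23)*(-1) = (8 - 4*(-23))*(-1) = (8 + 92)*(-1) = 100*(-1) = -100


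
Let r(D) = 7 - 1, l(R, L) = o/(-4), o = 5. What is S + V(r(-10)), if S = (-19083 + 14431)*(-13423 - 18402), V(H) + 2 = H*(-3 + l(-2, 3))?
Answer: 296099745/2 ≈ 1.4805e+8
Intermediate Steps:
l(R, L) = -5/4 (l(R, L) = 5/(-4) = 5*(-¼) = -5/4)
r(D) = 6
V(H) = -2 - 17*H/4 (V(H) = -2 + H*(-3 - 5/4) = -2 + H*(-17/4) = -2 - 17*H/4)
S = 148049900 (S = -4652*(-31825) = 148049900)
S + V(r(-10)) = 148049900 + (-2 - 17/4*6) = 148049900 + (-2 - 51/2) = 148049900 - 55/2 = 296099745/2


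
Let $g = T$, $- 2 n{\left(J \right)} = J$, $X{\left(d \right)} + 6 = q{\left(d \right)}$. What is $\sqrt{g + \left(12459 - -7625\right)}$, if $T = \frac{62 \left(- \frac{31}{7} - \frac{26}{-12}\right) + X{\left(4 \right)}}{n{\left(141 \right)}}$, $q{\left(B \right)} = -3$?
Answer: $\frac{4 \sqrt{1222954523}}{987} \approx 141.73$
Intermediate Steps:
$X{\left(d \right)} = -9$ ($X{\left(d \right)} = -6 - 3 = -9$)
$n{\left(J \right)} = - \frac{J}{2}$
$T = \frac{6268}{2961}$ ($T = \frac{62 \left(- \frac{31}{7} - \frac{26}{-12}\right) - 9}{\left(- \frac{1}{2}\right) 141} = \frac{62 \left(\left(-31\right) \frac{1}{7} - - \frac{13}{6}\right) - 9}{- \frac{141}{2}} = \left(62 \left(- \frac{31}{7} + \frac{13}{6}\right) - 9\right) \left(- \frac{2}{141}\right) = \left(62 \left(- \frac{95}{42}\right) - 9\right) \left(- \frac{2}{141}\right) = \left(- \frac{2945}{21} - 9\right) \left(- \frac{2}{141}\right) = \left(- \frac{3134}{21}\right) \left(- \frac{2}{141}\right) = \frac{6268}{2961} \approx 2.1169$)
$g = \frac{6268}{2961} \approx 2.1169$
$\sqrt{g + \left(12459 - -7625\right)} = \sqrt{\frac{6268}{2961} + \left(12459 - -7625\right)} = \sqrt{\frac{6268}{2961} + \left(12459 + 7625\right)} = \sqrt{\frac{6268}{2961} + 20084} = \sqrt{\frac{59474992}{2961}} = \frac{4 \sqrt{1222954523}}{987}$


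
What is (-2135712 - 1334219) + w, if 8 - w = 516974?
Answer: -3986897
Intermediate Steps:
w = -516966 (w = 8 - 1*516974 = 8 - 516974 = -516966)
(-2135712 - 1334219) + w = (-2135712 - 1334219) - 516966 = -3469931 - 516966 = -3986897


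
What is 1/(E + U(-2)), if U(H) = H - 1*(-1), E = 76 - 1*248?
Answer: -1/173 ≈ -0.0057803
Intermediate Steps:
E = -172 (E = 76 - 248 = -172)
U(H) = 1 + H (U(H) = H + 1 = 1 + H)
1/(E + U(-2)) = 1/(-172 + (1 - 2)) = 1/(-172 - 1) = 1/(-173) = -1/173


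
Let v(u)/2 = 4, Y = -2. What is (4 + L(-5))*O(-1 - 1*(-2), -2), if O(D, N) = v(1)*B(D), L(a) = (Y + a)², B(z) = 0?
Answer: 0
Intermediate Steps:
v(u) = 8 (v(u) = 2*4 = 8)
L(a) = (-2 + a)²
O(D, N) = 0 (O(D, N) = 8*0 = 0)
(4 + L(-5))*O(-1 - 1*(-2), -2) = (4 + (-2 - 5)²)*0 = (4 + (-7)²)*0 = (4 + 49)*0 = 53*0 = 0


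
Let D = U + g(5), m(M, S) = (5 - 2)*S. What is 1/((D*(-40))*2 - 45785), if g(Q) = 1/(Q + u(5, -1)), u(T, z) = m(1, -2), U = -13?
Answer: -1/44665 ≈ -2.2389e-5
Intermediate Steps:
m(M, S) = 3*S
u(T, z) = -6 (u(T, z) = 3*(-2) = -6)
g(Q) = 1/(-6 + Q) (g(Q) = 1/(Q - 6) = 1/(-6 + Q))
D = -14 (D = -13 + 1/(-6 + 5) = -13 + 1/(-1) = -13 - 1 = -14)
1/((D*(-40))*2 - 45785) = 1/(-14*(-40)*2 - 45785) = 1/(560*2 - 45785) = 1/(1120 - 45785) = 1/(-44665) = -1/44665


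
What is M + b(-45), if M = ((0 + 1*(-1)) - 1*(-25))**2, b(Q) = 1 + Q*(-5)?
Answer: 802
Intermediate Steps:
b(Q) = 1 - 5*Q
M = 576 (M = ((0 - 1) + 25)**2 = (-1 + 25)**2 = 24**2 = 576)
M + b(-45) = 576 + (1 - 5*(-45)) = 576 + (1 + 225) = 576 + 226 = 802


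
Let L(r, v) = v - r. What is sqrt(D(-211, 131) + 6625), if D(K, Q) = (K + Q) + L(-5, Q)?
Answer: sqrt(6681) ≈ 81.737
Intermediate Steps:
D(K, Q) = 5 + K + 2*Q (D(K, Q) = (K + Q) + (Q - 1*(-5)) = (K + Q) + (Q + 5) = (K + Q) + (5 + Q) = 5 + K + 2*Q)
sqrt(D(-211, 131) + 6625) = sqrt((5 - 211 + 2*131) + 6625) = sqrt((5 - 211 + 262) + 6625) = sqrt(56 + 6625) = sqrt(6681)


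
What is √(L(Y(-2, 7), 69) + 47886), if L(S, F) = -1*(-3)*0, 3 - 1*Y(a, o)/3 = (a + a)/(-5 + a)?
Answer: √47886 ≈ 218.83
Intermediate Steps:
Y(a, o) = 9 - 6*a/(-5 + a) (Y(a, o) = 9 - 3*(a + a)/(-5 + a) = 9 - 3*2*a/(-5 + a) = 9 - 6*a/(-5 + a))
L(S, F) = 0 (L(S, F) = 3*0 = 0)
√(L(Y(-2, 7), 69) + 47886) = √(0 + 47886) = √47886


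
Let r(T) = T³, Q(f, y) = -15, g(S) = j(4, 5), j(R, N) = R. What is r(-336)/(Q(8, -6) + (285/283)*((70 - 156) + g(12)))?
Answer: 511193088/1315 ≈ 3.8874e+5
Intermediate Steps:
g(S) = 4
r(-336)/(Q(8, -6) + (285/283)*((70 - 156) + g(12))) = (-336)³/(-15 + (285/283)*((70 - 156) + 4)) = -37933056/(-15 + (285*(1/283))*(-86 + 4)) = -37933056/(-15 + (285/283)*(-82)) = -37933056/(-15 - 23370/283) = -37933056/(-27615/283) = -37933056*(-283/27615) = 511193088/1315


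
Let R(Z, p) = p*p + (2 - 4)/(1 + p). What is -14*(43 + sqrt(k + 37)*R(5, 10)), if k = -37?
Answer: -602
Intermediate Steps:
R(Z, p) = p**2 - 2/(1 + p)
-14*(43 + sqrt(k + 37)*R(5, 10)) = -14*(43 + sqrt(-37 + 37)*((-2 + 10**2 + 10**3)/(1 + 10))) = -14*(43 + sqrt(0)*((-2 + 100 + 1000)/11)) = -14*(43 + 0*((1/11)*1098)) = -14*(43 + 0*(1098/11)) = -14*(43 + 0) = -14*43 = -602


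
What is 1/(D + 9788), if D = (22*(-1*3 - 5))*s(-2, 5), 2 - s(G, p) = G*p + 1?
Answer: 1/7852 ≈ 0.00012736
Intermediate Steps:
s(G, p) = 1 - G*p (s(G, p) = 2 - (G*p + 1) = 2 - (1 + G*p) = 2 + (-1 - G*p) = 1 - G*p)
D = -1936 (D = (22*(-1*3 - 5))*(1 - 1*(-2)*5) = (22*(-3 - 5))*(1 + 10) = (22*(-8))*11 = -176*11 = -1936)
1/(D + 9788) = 1/(-1936 + 9788) = 1/7852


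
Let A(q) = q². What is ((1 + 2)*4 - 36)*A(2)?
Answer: -96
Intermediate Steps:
((1 + 2)*4 - 36)*A(2) = ((1 + 2)*4 - 36)*2² = (3*4 - 36)*4 = (12 - 36)*4 = -24*4 = -96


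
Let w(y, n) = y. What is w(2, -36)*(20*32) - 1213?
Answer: 67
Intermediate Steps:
w(2, -36)*(20*32) - 1213 = 2*(20*32) - 1213 = 2*640 - 1213 = 1280 - 1213 = 67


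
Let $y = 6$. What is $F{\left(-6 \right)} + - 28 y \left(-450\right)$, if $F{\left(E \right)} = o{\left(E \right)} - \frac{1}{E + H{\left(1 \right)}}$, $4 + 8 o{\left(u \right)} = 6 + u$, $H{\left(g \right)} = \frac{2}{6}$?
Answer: $\frac{2570389}{34} \approx 75600.0$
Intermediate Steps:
$H{\left(g \right)} = \frac{1}{3}$ ($H{\left(g \right)} = 2 \cdot \frac{1}{6} = \frac{1}{3}$)
$o{\left(u \right)} = \frac{1}{4} + \frac{u}{8}$ ($o{\left(u \right)} = - \frac{1}{2} + \frac{6 + u}{8} = - \frac{1}{2} + \left(\frac{3}{4} + \frac{u}{8}\right) = \frac{1}{4} + \frac{u}{8}$)
$F{\left(E \right)} = \frac{1}{4} - \frac{1}{\frac{1}{3} + E} + \frac{E}{8}$ ($F{\left(E \right)} = \left(\frac{1}{4} + \frac{E}{8}\right) - \frac{1}{E + \frac{1}{3}} = \left(\frac{1}{4} + \frac{E}{8}\right) - \frac{1}{\frac{1}{3} + E} = \frac{1}{4} - \frac{1}{\frac{1}{3} + E} + \frac{E}{8}$)
$F{\left(-6 \right)} + - 28 y \left(-450\right) = \frac{-22 - 6 + 3 \left(-6\right) \left(2 - 6\right)}{8 \left(1 + 3 \left(-6\right)\right)} + \left(-28\right) 6 \left(-450\right) = \frac{-22 - 6 + 3 \left(-6\right) \left(-4\right)}{8 \left(1 - 18\right)} - -75600 = \frac{-22 - 6 + 72}{8 \left(-17\right)} + 75600 = \frac{1}{8} \left(- \frac{1}{17}\right) 44 + 75600 = - \frac{11}{34} + 75600 = \frac{2570389}{34}$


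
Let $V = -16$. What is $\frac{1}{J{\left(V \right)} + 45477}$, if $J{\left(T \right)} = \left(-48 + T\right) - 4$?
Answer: $\frac{1}{45409} \approx 2.2022 \cdot 10^{-5}$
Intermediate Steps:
$J{\left(T \right)} = -52 + T$
$\frac{1}{J{\left(V \right)} + 45477} = \frac{1}{\left(-52 - 16\right) + 45477} = \frac{1}{-68 + 45477} = \frac{1}{45409}$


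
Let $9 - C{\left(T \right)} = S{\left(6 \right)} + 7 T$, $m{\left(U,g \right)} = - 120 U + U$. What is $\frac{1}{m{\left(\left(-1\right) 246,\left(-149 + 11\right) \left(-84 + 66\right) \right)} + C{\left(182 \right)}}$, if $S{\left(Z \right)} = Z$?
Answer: $\frac{1}{28003} \approx 3.571 \cdot 10^{-5}$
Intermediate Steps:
$m{\left(U,g \right)} = - 119 U$
$C{\left(T \right)} = 3 - 7 T$ ($C{\left(T \right)} = 9 - \left(6 + 7 T\right) = 3 - 7 T$)
$\frac{1}{m{\left(\left(-1\right) 246,\left(-149 + 11\right) \left(-84 + 66\right) \right)} + C{\left(182 \right)}} = \frac{1}{- 119 \left(\left(-1\right) 246\right) + \left(3 - 1274\right)} = \frac{1}{\left(-119\right) \left(-246\right) + \left(3 - 1274\right)} = \frac{1}{29274 - 1271} = \frac{1}{28003}$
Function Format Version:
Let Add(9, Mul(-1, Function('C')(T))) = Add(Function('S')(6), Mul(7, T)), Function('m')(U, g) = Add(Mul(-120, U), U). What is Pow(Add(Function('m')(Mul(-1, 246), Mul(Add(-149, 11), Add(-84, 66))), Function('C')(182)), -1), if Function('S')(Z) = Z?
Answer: Rational(1, 28003) ≈ 3.5710e-5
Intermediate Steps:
Function('m')(U, g) = Mul(-119, U)
Function('C')(T) = Add(3, Mul(-7, T)) (Function('C')(T) = Add(9, Mul(-1, Add(6, Mul(7, T)))) = Add(9, Add(-6, Mul(-7, T))) = Add(3, Mul(-7, T)))
Pow(Add(Function('m')(Mul(-1, 246), Mul(Add(-149, 11), Add(-84, 66))), Function('C')(182)), -1) = Pow(Add(Mul(-119, Mul(-1, 246)), Add(3, Mul(-7, 182))), -1) = Pow(Add(Mul(-119, -246), Add(3, -1274)), -1) = Pow(Add(29274, -1271), -1) = Pow(28003, -1) = Rational(1, 28003)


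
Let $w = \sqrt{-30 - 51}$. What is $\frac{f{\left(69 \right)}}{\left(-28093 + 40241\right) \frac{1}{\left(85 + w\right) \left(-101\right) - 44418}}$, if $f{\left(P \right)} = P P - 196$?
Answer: $- \frac{241958695}{12148} - \frac{4149585 i}{12148} \approx -19918.0 - 341.59 i$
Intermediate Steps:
$w = 9 i$ ($w = \sqrt{-81} = 9 i \approx 9.0 i$)
$f{\left(P \right)} = -196 + P^{2}$ ($f{\left(P \right)} = P^{2} - 196 = -196 + P^{2}$)
$\frac{f{\left(69 \right)}}{\left(-28093 + 40241\right) \frac{1}{\left(85 + w\right) \left(-101\right) - 44418}} = \frac{-196 + 69^{2}}{\left(-28093 + 40241\right) \frac{1}{\left(85 + 9 i\right) \left(-101\right) - 44418}} = \frac{-196 + 4761}{12148 \frac{1}{\left(-8585 - 909 i\right) - 44418}} = \frac{4565}{12148 \frac{1}{-53003 - 909 i}} = \frac{4565}{12148 \frac{-53003 + 909 i}{2810144290}} = \frac{4565}{\frac{6074}{1405072145} \left(-53003 + 909 i\right)} = 4565 \left(- \frac{53003}{12148} - \frac{909 i}{12148}\right) = - \frac{241958695}{12148} - \frac{4149585 i}{12148}$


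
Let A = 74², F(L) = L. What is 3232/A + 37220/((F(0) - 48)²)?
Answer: 13203953/788544 ≈ 16.745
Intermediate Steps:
A = 5476
3232/A + 37220/((F(0) - 48)²) = 3232/5476 + 37220/((0 - 48)²) = 3232*(1/5476) + 37220/((-48)²) = 808/1369 + 37220/2304 = 808/1369 + 37220*(1/2304) = 808/1369 + 9305/576 = 13203953/788544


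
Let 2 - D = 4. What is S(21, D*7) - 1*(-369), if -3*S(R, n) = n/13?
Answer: 14405/39 ≈ 369.36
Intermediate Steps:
D = -2 (D = 2 - 1*4 = 2 - 4 = -2)
S(R, n) = -n/39 (S(R, n) = -n/(3*13) = -n/39)
S(21, D*7) - 1*(-369) = -(-2)*7/39 - 1*(-369) = -1/39*(-14) + 369 = 14/39 + 369 = 14405/39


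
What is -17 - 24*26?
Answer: -641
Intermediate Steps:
-17 - 24*26 = -17 - 624 = -641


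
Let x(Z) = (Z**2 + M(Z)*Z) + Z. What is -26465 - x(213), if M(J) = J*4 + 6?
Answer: -254801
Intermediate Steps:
M(J) = 6 + 4*J (M(J) = 4*J + 6 = 6 + 4*J)
x(Z) = Z + Z**2 + Z*(6 + 4*Z) (x(Z) = (Z**2 + (6 + 4*Z)*Z) + Z = (Z**2 + Z*(6 + 4*Z)) + Z = Z + Z**2 + Z*(6 + 4*Z))
-26465 - x(213) = -26465 - 213*(7 + 5*213) = -26465 - 213*(7 + 1065) = -26465 - 213*1072 = -26465 - 1*228336 = -26465 - 228336 = -254801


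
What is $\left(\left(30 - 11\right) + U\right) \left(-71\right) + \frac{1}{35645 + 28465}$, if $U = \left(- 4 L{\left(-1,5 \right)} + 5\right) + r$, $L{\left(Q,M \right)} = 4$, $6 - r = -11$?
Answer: $- \frac{113795249}{64110} \approx -1775.0$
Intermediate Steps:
$r = 17$ ($r = 6 - -11 = 6 + 11 = 17$)
$U = 6$ ($U = \left(\left(-4\right) 4 + 5\right) + 17 = \left(-16 + 5\right) + 17 = -11 + 17 = 6$)
$\left(\left(30 - 11\right) + U\right) \left(-71\right) + \frac{1}{35645 + 28465} = \left(\left(30 - 11\right) + 6\right) \left(-71\right) + \frac{1}{35645 + 28465} = \left(\left(30 - 11\right) + 6\right) \left(-71\right) + \frac{1}{64110} = \left(19 + 6\right) \left(-71\right) + \frac{1}{64110} = 25 \left(-71\right) + \frac{1}{64110} = -1775 + \frac{1}{64110} = - \frac{113795249}{64110}$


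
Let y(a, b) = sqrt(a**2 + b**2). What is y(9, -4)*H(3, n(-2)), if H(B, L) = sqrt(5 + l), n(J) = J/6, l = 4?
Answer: 3*sqrt(97) ≈ 29.547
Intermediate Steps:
n(J) = J/6 (n(J) = J*(1/6) = J/6)
H(B, L) = 3 (H(B, L) = sqrt(5 + 4) = sqrt(9) = 3)
y(9, -4)*H(3, n(-2)) = sqrt(9**2 + (-4)**2)*3 = sqrt(81 + 16)*3 = sqrt(97)*3 = 3*sqrt(97)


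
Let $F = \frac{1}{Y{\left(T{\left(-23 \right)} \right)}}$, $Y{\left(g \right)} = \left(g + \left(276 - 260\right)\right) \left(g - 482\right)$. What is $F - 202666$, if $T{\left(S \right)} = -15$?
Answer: $- \frac{100725003}{497} \approx -2.0267 \cdot 10^{5}$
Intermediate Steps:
$Y{\left(g \right)} = \left(-482 + g\right) \left(16 + g\right)$ ($Y{\left(g \right)} = \left(g + 16\right) \left(-482 + g\right) = \left(16 + g\right) \left(-482 + g\right) = \left(-482 + g\right) \left(16 + g\right)$)
$F = - \frac{1}{497}$ ($F = \frac{1}{-7712 + \left(-15\right)^{2} - -6990} = \frac{1}{-7712 + 225 + 6990} = \frac{1}{-497} = - \frac{1}{497} \approx -0.0020121$)
$F - 202666 = - \frac{1}{497} - 202666 = - \frac{100725003}{497}$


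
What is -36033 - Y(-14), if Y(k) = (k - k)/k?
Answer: -36033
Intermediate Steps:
Y(k) = 0 (Y(k) = 0/k = 0)
-36033 - Y(-14) = -36033 - 1*0 = -36033 + 0 = -36033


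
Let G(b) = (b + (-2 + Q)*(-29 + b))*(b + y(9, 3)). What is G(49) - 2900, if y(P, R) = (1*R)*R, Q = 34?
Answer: 37062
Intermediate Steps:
y(P, R) = R**2 (y(P, R) = R*R = R**2)
G(b) = (-928 + 33*b)*(9 + b) (G(b) = (b + (-2 + 34)*(-29 + b))*(b + 3**2) = (b + 32*(-29 + b))*(b + 9) = (b + (-928 + 32*b))*(9 + b) = (-928 + 33*b)*(9 + b))
G(49) - 2900 = (-8352 - 631*49 + 33*49**2) - 2900 = (-8352 - 30919 + 33*2401) - 2900 = (-8352 - 30919 + 79233) - 2900 = 39962 - 2900 = 37062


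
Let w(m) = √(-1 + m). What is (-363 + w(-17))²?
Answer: 131751 - 2178*I*√2 ≈ 1.3175e+5 - 3080.2*I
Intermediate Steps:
(-363 + w(-17))² = (-363 + √(-1 - 17))² = (-363 + √(-18))² = (-363 + 3*I*√2)²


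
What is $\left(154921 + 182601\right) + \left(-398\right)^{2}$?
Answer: $495926$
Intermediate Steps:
$\left(154921 + 182601\right) + \left(-398\right)^{2} = 337522 + 158404 = 495926$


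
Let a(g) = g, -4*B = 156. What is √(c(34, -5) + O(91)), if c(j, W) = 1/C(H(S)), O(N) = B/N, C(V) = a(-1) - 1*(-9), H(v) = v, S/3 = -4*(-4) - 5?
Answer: I*√238/28 ≈ 0.55097*I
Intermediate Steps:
B = -39 (B = -¼*156 = -39)
S = 33 (S = 3*(-4*(-4) - 5) = 3*(16 - 5) = 3*11 = 33)
C(V) = 8 (C(V) = -1 - 1*(-9) = -1 + 9 = 8)
O(N) = -39/N
c(j, W) = ⅛ (c(j, W) = 1/8 = ⅛)
√(c(34, -5) + O(91)) = √(⅛ - 39/91) = √(⅛ - 39*1/91) = √(⅛ - 3/7) = √(-17/56) = I*√238/28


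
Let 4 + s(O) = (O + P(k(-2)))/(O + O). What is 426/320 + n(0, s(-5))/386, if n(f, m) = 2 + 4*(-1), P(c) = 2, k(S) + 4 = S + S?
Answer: 40949/30880 ≈ 1.3261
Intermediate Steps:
k(S) = -4 + 2*S (k(S) = -4 + (S + S) = -4 + 2*S)
s(O) = -4 + (2 + O)/(2*O) (s(O) = -4 + (O + 2)/(O + O) = -4 + (2 + O)/((2*O)) = -4 + (2 + O)*(1/(2*O)) = -4 + (2 + O)/(2*O))
n(f, m) = -2 (n(f, m) = 2 - 4 = -2)
426/320 + n(0, s(-5))/386 = 426/320 - 2/386 = 426*(1/320) - 2*1/386 = 213/160 - 1/193 = 40949/30880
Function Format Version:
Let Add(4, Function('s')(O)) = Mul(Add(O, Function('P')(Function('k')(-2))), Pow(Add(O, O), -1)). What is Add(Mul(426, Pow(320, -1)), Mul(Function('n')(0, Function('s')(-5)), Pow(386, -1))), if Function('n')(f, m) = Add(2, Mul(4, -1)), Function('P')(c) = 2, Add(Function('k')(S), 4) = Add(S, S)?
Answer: Rational(40949, 30880) ≈ 1.3261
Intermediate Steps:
Function('k')(S) = Add(-4, Mul(2, S)) (Function('k')(S) = Add(-4, Add(S, S)) = Add(-4, Mul(2, S)))
Function('s')(O) = Add(-4, Mul(Rational(1, 2), Pow(O, -1), Add(2, O))) (Function('s')(O) = Add(-4, Mul(Add(O, 2), Pow(Add(O, O), -1))) = Add(-4, Mul(Add(2, O), Pow(Mul(2, O), -1))) = Add(-4, Mul(Add(2, O), Mul(Rational(1, 2), Pow(O, -1)))) = Add(-4, Mul(Rational(1, 2), Pow(O, -1), Add(2, O))))
Function('n')(f, m) = -2 (Function('n')(f, m) = Add(2, -4) = -2)
Add(Mul(426, Pow(320, -1)), Mul(Function('n')(0, Function('s')(-5)), Pow(386, -1))) = Add(Mul(426, Pow(320, -1)), Mul(-2, Pow(386, -1))) = Add(Mul(426, Rational(1, 320)), Mul(-2, Rational(1, 386))) = Add(Rational(213, 160), Rational(-1, 193)) = Rational(40949, 30880)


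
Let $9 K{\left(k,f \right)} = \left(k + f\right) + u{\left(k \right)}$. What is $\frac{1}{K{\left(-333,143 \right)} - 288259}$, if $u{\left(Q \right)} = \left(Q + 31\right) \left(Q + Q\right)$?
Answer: $- \frac{9}{2393389} \approx -3.7604 \cdot 10^{-6}$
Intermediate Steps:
$u{\left(Q \right)} = 2 Q \left(31 + Q\right)$ ($u{\left(Q \right)} = \left(31 + Q\right) 2 Q = 2 Q \left(31 + Q\right)$)
$K{\left(k,f \right)} = \frac{f}{9} + \frac{k}{9} + \frac{2 k \left(31 + k\right)}{9}$ ($K{\left(k,f \right)} = \frac{\left(k + f\right) + 2 k \left(31 + k\right)}{9} = \frac{\left(f + k\right) + 2 k \left(31 + k\right)}{9} = \frac{f + k + 2 k \left(31 + k\right)}{9} = \frac{f}{9} + \frac{k}{9} + \frac{2 k \left(31 + k\right)}{9}$)
$\frac{1}{K{\left(-333,143 \right)} - 288259} = \frac{1}{\left(\frac{1}{9} \cdot 143 + \frac{1}{9} \left(-333\right) + \frac{2}{9} \left(-333\right) \left(31 - 333\right)\right) - 288259} = \frac{1}{\left(\frac{143}{9} - 37 + \frac{2}{9} \left(-333\right) \left(-302\right)\right) - 288259} = \frac{1}{\left(\frac{143}{9} - 37 + 22348\right) - 288259} = \frac{1}{\frac{200942}{9} - 288259} = \frac{1}{- \frac{2393389}{9}} = - \frac{9}{2393389}$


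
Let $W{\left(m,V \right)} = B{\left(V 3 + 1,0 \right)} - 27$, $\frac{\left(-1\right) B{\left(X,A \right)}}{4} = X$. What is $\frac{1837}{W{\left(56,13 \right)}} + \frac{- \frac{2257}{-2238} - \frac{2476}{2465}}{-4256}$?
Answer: $- \frac{230646153737}{23478947520} \approx -9.8235$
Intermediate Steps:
$B{\left(X,A \right)} = - 4 X$
$W{\left(m,V \right)} = -31 - 12 V$ ($W{\left(m,V \right)} = - 4 \left(V 3 + 1\right) - 27 = - 4 \left(3 V + 1\right) - 27 = - 4 \left(1 + 3 V\right) - 27 = \left(-4 - 12 V\right) - 27 = -31 - 12 V$)
$\frac{1837}{W{\left(56,13 \right)}} + \frac{- \frac{2257}{-2238} - \frac{2476}{2465}}{-4256} = \frac{1837}{-31 - 156} + \frac{- \frac{2257}{-2238} - \frac{2476}{2465}}{-4256} = \frac{1837}{-31 - 156} + \left(\left(-2257\right) \left(- \frac{1}{2238}\right) - \frac{2476}{2465}\right) \left(- \frac{1}{4256}\right) = \frac{1837}{-187} + \left(\frac{2257}{2238} - \frac{2476}{2465}\right) \left(- \frac{1}{4256}\right) = 1837 \left(- \frac{1}{187}\right) + \frac{22217}{5516670} \left(- \frac{1}{4256}\right) = - \frac{167}{17} - \frac{22217}{23478947520} = - \frac{230646153737}{23478947520}$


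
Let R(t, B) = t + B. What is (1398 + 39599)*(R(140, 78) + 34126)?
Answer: 1408000968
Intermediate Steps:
R(t, B) = B + t
(1398 + 39599)*(R(140, 78) + 34126) = (1398 + 39599)*((78 + 140) + 34126) = 40997*(218 + 34126) = 40997*34344 = 1408000968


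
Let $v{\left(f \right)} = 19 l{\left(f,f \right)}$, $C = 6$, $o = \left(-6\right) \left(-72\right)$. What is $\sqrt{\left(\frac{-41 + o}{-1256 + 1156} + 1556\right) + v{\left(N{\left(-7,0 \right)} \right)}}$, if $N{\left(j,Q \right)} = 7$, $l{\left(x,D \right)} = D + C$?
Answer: $\frac{\sqrt{179909}}{10} \approx 42.416$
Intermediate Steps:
$o = 432$
$l{\left(x,D \right)} = 6 + D$ ($l{\left(x,D \right)} = D + 6 = 6 + D$)
$v{\left(f \right)} = 114 + 19 f$ ($v{\left(f \right)} = 19 \left(6 + f\right) = 114 + 19 f$)
$\sqrt{\left(\frac{-41 + o}{-1256 + 1156} + 1556\right) + v{\left(N{\left(-7,0 \right)} \right)}} = \sqrt{\left(\frac{-41 + 432}{-1256 + 1156} + 1556\right) + \left(114 + 19 \cdot 7\right)} = \sqrt{\left(\frac{391}{-100} + 1556\right) + \left(114 + 133\right)} = \sqrt{\left(391 \left(- \frac{1}{100}\right) + 1556\right) + 247} = \sqrt{\left(- \frac{391}{100} + 1556\right) + 247} = \sqrt{\frac{155209}{100} + 247} = \sqrt{\frac{179909}{100}} = \frac{\sqrt{179909}}{10}$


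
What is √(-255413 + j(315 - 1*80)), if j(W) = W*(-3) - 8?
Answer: I*√256126 ≈ 506.09*I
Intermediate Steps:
j(W) = -8 - 3*W (j(W) = -3*W - 8 = -8 - 3*W)
√(-255413 + j(315 - 1*80)) = √(-255413 + (-8 - 3*(315 - 1*80))) = √(-255413 + (-8 - 3*(315 - 80))) = √(-255413 + (-8 - 3*235)) = √(-255413 + (-8 - 705)) = √(-255413 - 713) = √(-256126) = I*√256126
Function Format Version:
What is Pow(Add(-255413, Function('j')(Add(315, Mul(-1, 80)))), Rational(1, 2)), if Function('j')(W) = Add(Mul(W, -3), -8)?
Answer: Mul(I, Pow(256126, Rational(1, 2))) ≈ Mul(506.09, I)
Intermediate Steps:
Function('j')(W) = Add(-8, Mul(-3, W)) (Function('j')(W) = Add(Mul(-3, W), -8) = Add(-8, Mul(-3, W)))
Pow(Add(-255413, Function('j')(Add(315, Mul(-1, 80)))), Rational(1, 2)) = Pow(Add(-255413, Add(-8, Mul(-3, Add(315, Mul(-1, 80))))), Rational(1, 2)) = Pow(Add(-255413, Add(-8, Mul(-3, Add(315, -80)))), Rational(1, 2)) = Pow(Add(-255413, Add(-8, Mul(-3, 235))), Rational(1, 2)) = Pow(Add(-255413, Add(-8, -705)), Rational(1, 2)) = Pow(Add(-255413, -713), Rational(1, 2)) = Pow(-256126, Rational(1, 2)) = Mul(I, Pow(256126, Rational(1, 2)))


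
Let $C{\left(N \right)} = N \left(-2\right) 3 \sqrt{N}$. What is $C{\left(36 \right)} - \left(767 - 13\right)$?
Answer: $-2050$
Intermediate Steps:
$C{\left(N \right)} = - 6 N^{\frac{3}{2}}$ ($C{\left(N \right)} = - 2 N 3 \sqrt{N} = - 6 N \sqrt{N} = - 6 N^{\frac{3}{2}}$)
$C{\left(36 \right)} - \left(767 - 13\right) = - 6 \cdot 36^{\frac{3}{2}} - \left(767 - 13\right) = \left(-6\right) 216 - 754 = -1296 - 754 = -2050$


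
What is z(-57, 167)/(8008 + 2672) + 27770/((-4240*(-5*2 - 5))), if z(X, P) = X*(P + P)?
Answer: -761861/566040 ≈ -1.3459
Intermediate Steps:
z(X, P) = 2*P*X (z(X, P) = X*(2*P) = 2*P*X)
z(-57, 167)/(8008 + 2672) + 27770/((-4240*(-5*2 - 5))) = (2*167*(-57))/(8008 + 2672) + 27770/((-4240*(-5*2 - 5))) = -19038/10680 + 27770/((-4240*(-10 - 5))) = -19038*1/10680 + 27770/((-4240*(-15))) = -3173/1780 + 27770/63600 = -3173/1780 + 27770*(1/63600) = -3173/1780 + 2777/6360 = -761861/566040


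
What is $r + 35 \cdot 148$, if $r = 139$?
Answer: $5319$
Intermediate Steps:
$r + 35 \cdot 148 = 139 + 35 \cdot 148 = 139 + 5180 = 5319$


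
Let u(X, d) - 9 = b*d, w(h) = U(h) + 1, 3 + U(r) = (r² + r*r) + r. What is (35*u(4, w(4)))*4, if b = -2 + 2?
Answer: 1260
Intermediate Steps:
U(r) = -3 + r + 2*r² (U(r) = -3 + ((r² + r*r) + r) = -3 + ((r² + r²) + r) = -3 + (2*r² + r) = -3 + (r + 2*r²) = -3 + r + 2*r²)
b = 0
w(h) = -2 + h + 2*h² (w(h) = (-3 + h + 2*h²) + 1 = -2 + h + 2*h²)
u(X, d) = 9 (u(X, d) = 9 + 0*d = 9 + 0 = 9)
(35*u(4, w(4)))*4 = (35*9)*4 = 315*4 = 1260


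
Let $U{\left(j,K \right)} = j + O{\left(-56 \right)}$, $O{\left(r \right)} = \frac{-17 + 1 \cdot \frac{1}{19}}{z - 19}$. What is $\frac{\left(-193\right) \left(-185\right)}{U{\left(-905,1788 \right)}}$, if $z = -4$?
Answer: $- \frac{678395}{17181} \approx -39.485$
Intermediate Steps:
$O{\left(r \right)} = \frac{14}{19}$ ($O{\left(r \right)} = \frac{-17 + 1 \cdot \frac{1}{19}}{-4 - 19} = \frac{-17 + 1 \cdot \frac{1}{19}}{-23} = \left(-17 + \frac{1}{19}\right) \left(- \frac{1}{23}\right) = \left(- \frac{322}{19}\right) \left(- \frac{1}{23}\right) = \frac{14}{19}$)
$U{\left(j,K \right)} = \frac{14}{19} + j$ ($U{\left(j,K \right)} = j + \frac{14}{19} = \frac{14}{19} + j$)
$\frac{\left(-193\right) \left(-185\right)}{U{\left(-905,1788 \right)}} = \frac{\left(-193\right) \left(-185\right)}{\frac{14}{19} - 905} = \frac{35705}{- \frac{17181}{19}} = 35705 \left(- \frac{19}{17181}\right) = - \frac{678395}{17181}$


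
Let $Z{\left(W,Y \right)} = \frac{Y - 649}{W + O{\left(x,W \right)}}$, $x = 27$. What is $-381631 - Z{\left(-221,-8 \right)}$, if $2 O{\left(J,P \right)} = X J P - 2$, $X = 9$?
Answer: $- \frac{6888058357}{18049} \approx -3.8163 \cdot 10^{5}$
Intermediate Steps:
$O{\left(J,P \right)} = -1 + \frac{9 J P}{2}$ ($O{\left(J,P \right)} = \frac{9 J P - 2}{2} = \frac{-2 + 9 J P}{2} = -1 + \frac{9 J P}{2}$)
$Z{\left(W,Y \right)} = \frac{-649 + Y}{-1 + \frac{245 W}{2}}$ ($Z{\left(W,Y \right)} = \frac{Y - 649}{W + \left(-1 + \frac{9}{2} \cdot 27 W\right)} = \frac{-649 + Y}{W + \left(-1 + \frac{243 W}{2}\right)} = \frac{-649 + Y}{-1 + \frac{245 W}{2}}$)
$-381631 - Z{\left(-221,-8 \right)} = -381631 - \frac{2 \left(-649 - 8\right)}{-2 + 245 \left(-221\right)} = -381631 - 2 \frac{1}{-2 - 54145} \left(-657\right) = -381631 - 2 \frac{1}{-54147} \left(-657\right) = -381631 - 2 \left(- \frac{1}{54147}\right) \left(-657\right) = -381631 - \frac{438}{18049} = - \frac{6888058357}{18049}$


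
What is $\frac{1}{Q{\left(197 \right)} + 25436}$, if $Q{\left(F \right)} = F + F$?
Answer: $\frac{1}{25830} \approx 3.8715 \cdot 10^{-5}$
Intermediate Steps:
$Q{\left(F \right)} = 2 F$
$\frac{1}{Q{\left(197 \right)} + 25436} = \frac{1}{2 \cdot 197 + 25436} = \frac{1}{394 + 25436} = \frac{1}{25830}$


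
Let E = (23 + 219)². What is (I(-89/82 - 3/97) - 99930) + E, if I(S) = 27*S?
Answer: -329264897/7954 ≈ -41396.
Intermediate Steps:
E = 58564 (E = 242² = 58564)
(I(-89/82 - 3/97) - 99930) + E = (27*(-89/82 - 3/97) - 99930) + 58564 = (27*(-8879/7954) - 99930) + 58564 = (-239733/7954 - 99930) + 58564 = -795082953/7954 + 58564 = -329264897/7954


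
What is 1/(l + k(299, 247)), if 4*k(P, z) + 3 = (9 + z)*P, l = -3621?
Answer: 4/62057 ≈ 6.4457e-5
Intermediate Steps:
k(P, z) = -3/4 + P*(9 + z)/4 (k(P, z) = -3/4 + ((9 + z)*P)/4 = -3/4 + (P*(9 + z))/4 = -3/4 + P*(9 + z)/4)
1/(l + k(299, 247)) = 1/(-3621 + (-3/4 + (9/4)*299 + (1/4)*299*247)) = 1/(-3621 + (-3/4 + 2691/4 + 73853/4)) = 1/(-3621 + 76541/4) = 1/(62057/4) = 4/62057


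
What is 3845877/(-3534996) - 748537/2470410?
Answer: -2024494716737/1455481578060 ≈ -1.3909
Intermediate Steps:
3845877/(-3534996) - 748537/2470410 = 3845877*(-1/3534996) - 748537*1/2470410 = -1281959/1178332 - 748537/2470410 = -2024494716737/1455481578060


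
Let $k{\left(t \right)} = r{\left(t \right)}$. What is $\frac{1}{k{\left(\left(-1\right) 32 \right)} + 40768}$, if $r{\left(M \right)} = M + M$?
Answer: $\frac{1}{40704} \approx 2.4568 \cdot 10^{-5}$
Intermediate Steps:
$r{\left(M \right)} = 2 M$
$k{\left(t \right)} = 2 t$
$\frac{1}{k{\left(\left(-1\right) 32 \right)} + 40768} = \frac{1}{2 \left(\left(-1\right) 32\right) + 40768} = \frac{1}{2 \left(-32\right) + 40768} = \frac{1}{-64 + 40768} = \frac{1}{40704}$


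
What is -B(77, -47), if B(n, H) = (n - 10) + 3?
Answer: -70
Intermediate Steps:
B(n, H) = -7 + n (B(n, H) = (-10 + n) + 3 = -7 + n)
-B(77, -47) = -(-7 + 77) = -1*70 = -70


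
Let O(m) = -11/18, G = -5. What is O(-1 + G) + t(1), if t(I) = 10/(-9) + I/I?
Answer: -13/18 ≈ -0.72222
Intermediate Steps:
t(I) = -⅑ (t(I) = 10*(-⅑) + 1 = -10/9 + 1 = -⅑)
O(m) = -11/18 (O(m) = -11*1/18 = -11/18)
O(-1 + G) + t(1) = -11/18 - ⅑ = -13/18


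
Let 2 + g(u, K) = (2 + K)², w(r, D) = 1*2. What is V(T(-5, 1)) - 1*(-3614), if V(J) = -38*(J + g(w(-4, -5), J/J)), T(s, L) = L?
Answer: 3310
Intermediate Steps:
w(r, D) = 2
g(u, K) = -2 + (2 + K)²
V(J) = -266 - 38*J (V(J) = -38*(J + (-2 + (2 + J/J)²)) = -38*(J + (-2 + (2 + 1)²)) = -38*(J + (-2 + 3²)) = -38*(J + (-2 + 9)) = -38*(J + 7) = -38*(7 + J) = -266 - 38*J)
V(T(-5, 1)) - 1*(-3614) = (-266 - 38*1) - 1*(-3614) = (-266 - 38) + 3614 = -304 + 3614 = 3310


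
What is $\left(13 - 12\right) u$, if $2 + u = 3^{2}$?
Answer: $7$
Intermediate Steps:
$u = 7$ ($u = -2 + 3^{2} = -2 + 9 = 7$)
$\left(13 - 12\right) u = \left(13 - 12\right) 7 = 1 \cdot 7 = 7$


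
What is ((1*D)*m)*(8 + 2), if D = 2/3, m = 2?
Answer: 40/3 ≈ 13.333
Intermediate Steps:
D = ⅔ (D = 2*(⅓) = ⅔ ≈ 0.66667)
((1*D)*m)*(8 + 2) = ((1*(⅔))*2)*(8 + 2) = ((⅔)*2)*10 = (4/3)*10 = 40/3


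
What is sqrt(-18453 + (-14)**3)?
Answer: I*sqrt(21197) ≈ 145.59*I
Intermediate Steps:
sqrt(-18453 + (-14)**3) = sqrt(-18453 - 2744) = sqrt(-21197) = I*sqrt(21197)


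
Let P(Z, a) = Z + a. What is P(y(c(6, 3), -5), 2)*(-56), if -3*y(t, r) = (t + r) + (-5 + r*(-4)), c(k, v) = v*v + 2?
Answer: 280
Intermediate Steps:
c(k, v) = 2 + v² (c(k, v) = v² + 2 = 2 + v²)
y(t, r) = 5/3 + r - t/3 (y(t, r) = -((t + r) + (-5 + r*(-4)))/3 = -((r + t) + (-5 - 4*r))/3 = -(-5 + t - 3*r)/3 = 5/3 + r - t/3)
P(y(c(6, 3), -5), 2)*(-56) = ((5/3 - 5 - (2 + 3²)/3) + 2)*(-56) = ((5/3 - 5 - (2 + 9)/3) + 2)*(-56) = ((5/3 - 5 - ⅓*11) + 2)*(-56) = ((5/3 - 5 - 11/3) + 2)*(-56) = (-7 + 2)*(-56) = -5*(-56) = 280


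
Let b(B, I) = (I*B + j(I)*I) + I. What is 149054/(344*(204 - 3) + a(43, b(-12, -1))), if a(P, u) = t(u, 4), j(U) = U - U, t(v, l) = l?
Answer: 74527/34574 ≈ 2.1556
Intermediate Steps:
j(U) = 0
b(B, I) = I + B*I (b(B, I) = (I*B + 0*I) + I = (B*I + 0) + I = B*I + I = I + B*I)
a(P, u) = 4
149054/(344*(204 - 3) + a(43, b(-12, -1))) = 149054/(344*(204 - 3) + 4) = 149054/(344*201 + 4) = 149054/(69144 + 4) = 149054/69148 = 149054*(1/69148) = 74527/34574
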